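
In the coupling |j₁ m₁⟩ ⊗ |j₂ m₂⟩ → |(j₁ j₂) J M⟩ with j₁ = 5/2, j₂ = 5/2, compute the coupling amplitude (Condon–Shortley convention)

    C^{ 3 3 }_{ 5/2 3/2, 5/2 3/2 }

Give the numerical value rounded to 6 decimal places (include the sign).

triangle: 2!×3!×3!/9! = 72/362880
(j±m)!: 4!×1!×4!×1!×6!×0! = 414720
prefactor² = (2J+1)×Δ×N² = 576
  k=1: −1/(1!×1!×0!×3!×3!×0!) = -1/36
Σ = -1/36  ⇒  CG² = 576×(-1/36)² = 4/9
CG = −√(4/9) = -0.666667

−√(4/9) ≈ -0.666667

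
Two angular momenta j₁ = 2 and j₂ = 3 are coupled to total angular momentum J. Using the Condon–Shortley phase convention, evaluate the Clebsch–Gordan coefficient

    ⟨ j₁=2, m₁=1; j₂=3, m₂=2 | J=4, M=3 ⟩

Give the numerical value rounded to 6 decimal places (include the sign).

j₁+j₂−J=1  J+j₁−j₂=3  J−j₁+j₂=5  j₁+j₂+J+1=10
(j₁±m₁, j₂±m₂, J±M) = (3,1,5,1,7,1)
P² = 6480
sum k=0..1:
  [0] +1/240 = 1/240
  [1] −1/144 = -1/144
S = -1/360
C² = P²·S² = 1/20 ; C = -0.223607

−√(1/20) ≈ -0.223607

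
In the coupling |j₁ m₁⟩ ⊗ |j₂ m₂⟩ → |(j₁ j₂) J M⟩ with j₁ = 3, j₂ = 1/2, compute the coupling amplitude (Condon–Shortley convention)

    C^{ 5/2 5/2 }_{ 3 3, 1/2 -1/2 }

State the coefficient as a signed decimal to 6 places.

√[6·1!5!0!/7! · 6!0!0!1!5!0!] = √(86400/7)
  +(−1)^0/∏(0,1,0,0,5,0)! = 1/120  (running 1/120)
⟨..|..⟩ = √(86400/7)·(1/120) = +0.925820

+0.925820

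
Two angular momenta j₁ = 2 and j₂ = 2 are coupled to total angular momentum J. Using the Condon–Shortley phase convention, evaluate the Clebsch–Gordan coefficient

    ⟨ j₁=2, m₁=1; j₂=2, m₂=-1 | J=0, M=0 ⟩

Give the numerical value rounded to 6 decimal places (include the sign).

triangle: 4!·0!·0!/5! = 24/120
(j±m)!: 3!·1!·1!·3!·0!·0! = 36
prefactor² = (2J+1)·Δ·N² = 36/5
  k=1: −1/(1!·3!·0!·0!·0!·0!) = -1/6
Σ = -1/6  ⇒  CG² = 36/5·(-1/6)² = 1/5
CG = −√(1/5) = -0.447214

-0.447214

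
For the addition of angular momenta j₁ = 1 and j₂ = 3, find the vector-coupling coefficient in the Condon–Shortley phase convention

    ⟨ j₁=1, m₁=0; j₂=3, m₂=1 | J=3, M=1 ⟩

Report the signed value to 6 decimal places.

triangle: 1!*1!*5!/8! = 120/40320
(j±m)!: 1!*1!*4!*2!*4!*2! = 2304
prefactor² = (2J+1)*Δ*N² = 48
  k=0: +1/(0!*1!*1!*4!*0!*1!) = 1/24
  k=1: −1/(1!*0!*0!*3!*1!*2!) = -1/12
Σ = -1/24  ⇒  CG² = 48*(-1/24)² = 1/12
CG = −√(1/12) = -0.288675

−√(1/12) ≈ -0.288675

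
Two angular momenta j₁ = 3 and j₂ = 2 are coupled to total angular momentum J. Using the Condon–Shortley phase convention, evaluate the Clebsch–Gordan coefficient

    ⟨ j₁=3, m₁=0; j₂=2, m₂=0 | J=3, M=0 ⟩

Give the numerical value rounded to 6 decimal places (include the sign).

j₁+j₂−J=2  J+j₁−j₂=4  J−j₁+j₂=2  j₁+j₂+J+1=9
(j₁±m₁, j₂±m₂, J±M) = (3,3,2,2,3,3)
P² = 48/5
sum k=0..2:
  [0] +1/24 = 1/24
  [1] −1/4 = -1/4
  [2] +1/24 = 1/24
S = -1/6
C² = P²·S² = 4/15 ; C = -0.516398

-0.516398  (= −√(4/15))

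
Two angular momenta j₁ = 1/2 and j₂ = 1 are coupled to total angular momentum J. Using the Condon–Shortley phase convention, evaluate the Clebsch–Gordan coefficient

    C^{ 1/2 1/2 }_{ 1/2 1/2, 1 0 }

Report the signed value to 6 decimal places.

+√(1/3) = +0.577350

j₁+j₂−J=1  J+j₁−j₂=0  J−j₁+j₂=1  j₁+j₂+J+1=3
(j₁±m₁, j₂±m₂, J±M) = (1,0,1,1,1,0)
P² = 1/3
sum k=0..0:
  [0] +1/1 = 1
S = 1
C² = P²·S² = 1/3 ; C = +0.577350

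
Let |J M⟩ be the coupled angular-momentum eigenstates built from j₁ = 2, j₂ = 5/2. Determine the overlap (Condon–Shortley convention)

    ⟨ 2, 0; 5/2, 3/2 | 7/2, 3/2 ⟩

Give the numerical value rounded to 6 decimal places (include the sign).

−√(2/7) ≈ -0.534522

√[8·1!3!4!/9! · 2!2!4!1!5!2!] = √(512/7)
  +(−1)^0/∏(0,1,2,4,1,0)! = 1/48  (running 1/48)
  +(−1)^1/∏(1,0,1,3,2,1)! = -1/12  (running -1/16)
⟨..|..⟩ = √(512/7)·(-1/16) = -0.534522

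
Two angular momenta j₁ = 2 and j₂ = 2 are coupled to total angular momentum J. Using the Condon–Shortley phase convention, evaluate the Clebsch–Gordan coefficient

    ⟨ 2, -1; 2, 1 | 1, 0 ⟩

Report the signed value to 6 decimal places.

j₁+j₂−J=3  J+j₁−j₂=1  J−j₁+j₂=1  j₁+j₂+J+1=6
(j₁±m₁, j₂±m₂, J±M) = (1,3,3,1,1,1)
P² = 9/10
sum k=2..3:
  [2] +1/2 = 1/2
  [3] −1/6 = -1/6
S = 1/3
C² = P²·S² = 1/10 ; C = +0.316228

+0.316228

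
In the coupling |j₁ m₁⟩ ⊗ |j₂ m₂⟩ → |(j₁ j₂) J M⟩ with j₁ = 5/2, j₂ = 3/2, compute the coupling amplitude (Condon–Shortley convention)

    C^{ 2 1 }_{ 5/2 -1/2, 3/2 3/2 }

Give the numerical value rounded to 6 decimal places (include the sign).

+0.566947  (= +√(9/28))

j₁+j₂−J=2  J+j₁−j₂=3  J−j₁+j₂=1  j₁+j₂+J+1=7
(j₁±m₁, j₂±m₂, J±M) = (2,3,3,0,3,1)
P² = 36/7
sum k=2..2:
  [2] +1/4 = 1/4
S = 1/4
C² = P²·S² = 9/28 ; C = +0.566947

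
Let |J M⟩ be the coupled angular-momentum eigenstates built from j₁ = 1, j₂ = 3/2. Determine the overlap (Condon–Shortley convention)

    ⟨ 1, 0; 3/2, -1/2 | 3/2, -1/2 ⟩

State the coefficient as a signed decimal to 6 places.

j₁+j₂−J=1  J+j₁−j₂=1  J−j₁+j₂=2  j₁+j₂+J+1=5
(j₁±m₁, j₂±m₂, J±M) = (1,1,1,2,1,2)
P² = 4/15
sum k=0..1:
  [0] +1/1 = 1
  [1] −1/2 = -1/2
S = 1/2
C² = P²·S² = 1/15 ; C = +0.258199

+√(1/15) ≈ +0.258199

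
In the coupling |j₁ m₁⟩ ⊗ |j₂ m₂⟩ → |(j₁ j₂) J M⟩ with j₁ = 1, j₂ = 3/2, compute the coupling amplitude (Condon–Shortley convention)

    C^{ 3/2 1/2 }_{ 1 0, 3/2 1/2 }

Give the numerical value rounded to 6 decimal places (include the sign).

√[4·1!1!2!/5! · 1!1!2!1!2!1!] = √(4/15)
  +(−1)^0/∏(0,1,1,2,0,0)! = 1/2  (running 1/2)
  +(−1)^1/∏(1,0,0,1,1,1)! = -1  (running -1/2)
⟨..|..⟩ = √(4/15)·(-1/2) = -0.258199

−√(1/15) ≈ -0.258199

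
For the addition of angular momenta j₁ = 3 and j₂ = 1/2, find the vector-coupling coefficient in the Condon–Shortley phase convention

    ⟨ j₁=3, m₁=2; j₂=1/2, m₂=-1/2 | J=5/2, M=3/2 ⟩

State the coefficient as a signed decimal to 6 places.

+0.845154  (= +√(5/7))

j₁+j₂−J=1  J+j₁−j₂=5  J−j₁+j₂=0  j₁+j₂+J+1=7
(j₁±m₁, j₂±m₂, J±M) = (5,1,0,1,4,1)
P² = 2880/7
sum k=0..0:
  [0] +1/24 = 1/24
S = 1/24
C² = P²·S² = 5/7 ; C = +0.845154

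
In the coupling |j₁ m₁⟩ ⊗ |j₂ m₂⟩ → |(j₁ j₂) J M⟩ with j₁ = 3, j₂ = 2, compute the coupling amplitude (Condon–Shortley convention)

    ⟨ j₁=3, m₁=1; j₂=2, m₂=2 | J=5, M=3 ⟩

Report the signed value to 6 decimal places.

triangle: 0!×6!×4!/11! = 17280/39916800
(j±m)!: 4!×2!×4!×0!×8!×2! = 92897280
prefactor² = (2J+1)×Δ×N² = 442368
  k=0: +1/(0!×0!×2!×4!×4!×0!) = 1/1152
Σ = 1/1152  ⇒  CG² = 442368×1/1152² = 1/3
CG = +√(1/3) = +0.577350

+0.577350  (= +√(1/3))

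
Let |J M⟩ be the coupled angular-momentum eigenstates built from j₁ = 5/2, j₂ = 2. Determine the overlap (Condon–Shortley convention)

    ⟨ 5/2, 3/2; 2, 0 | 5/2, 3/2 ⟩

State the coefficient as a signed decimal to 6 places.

√[6·2!3!2!/8! · 4!1!2!2!4!1!] = √(288/35)
  +(−1)^0/∏(0,2,1,2,2,0)! = 1/8  (running 1/8)
  +(−1)^1/∏(1,1,0,1,3,1)! = -1/6  (running -1/24)
⟨..|..⟩ = √(288/35)·(-1/24) = -0.119523

−√(1/70) = -0.119523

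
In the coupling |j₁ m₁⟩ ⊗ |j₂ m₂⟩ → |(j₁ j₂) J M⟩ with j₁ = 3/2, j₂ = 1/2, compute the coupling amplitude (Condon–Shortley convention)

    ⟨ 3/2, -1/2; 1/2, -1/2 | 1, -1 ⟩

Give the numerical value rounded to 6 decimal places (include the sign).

√[3·1!2!0!/4! · 1!2!0!1!0!2!] = √(1)
  +(−1)^0/∏(0,1,2,0,0,0)! = 1/2  (running 1/2)
⟨..|..⟩ = √(1)·(1/2) = +0.500000

+0.500000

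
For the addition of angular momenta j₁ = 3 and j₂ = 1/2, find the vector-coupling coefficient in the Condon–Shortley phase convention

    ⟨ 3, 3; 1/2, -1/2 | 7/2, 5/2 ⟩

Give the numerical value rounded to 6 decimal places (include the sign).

+0.377964

√[8·0!6!1!/8! · 6!0!0!1!6!1!] = √(518400/7)
  +(−1)^0/∏(0,0,0,0,6,1)! = 1/720  (running 1/720)
⟨..|..⟩ = √(518400/7)·(1/720) = +0.377964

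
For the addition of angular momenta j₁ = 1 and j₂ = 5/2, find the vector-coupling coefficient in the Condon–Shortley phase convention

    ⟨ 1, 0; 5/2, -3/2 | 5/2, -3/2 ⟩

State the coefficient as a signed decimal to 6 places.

+0.507093  (= +√(9/35))

√[6·1!1!4!/7! · 1!1!1!4!1!4!] = √(576/35)
  +(−1)^0/∏(0,1,1,1,0,3)! = 1/6  (running 1/6)
  +(−1)^1/∏(1,0,0,0,1,4)! = -1/24  (running 1/8)
⟨..|..⟩ = √(576/35)·(1/8) = +0.507093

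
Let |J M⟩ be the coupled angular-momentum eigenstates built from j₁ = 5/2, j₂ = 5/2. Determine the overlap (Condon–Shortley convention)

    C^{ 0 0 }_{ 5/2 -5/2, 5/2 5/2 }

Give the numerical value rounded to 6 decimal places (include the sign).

−√(1/6) = -0.408248

triangle: 5!·0!·0!/6! = 120/720
(j±m)!: 0!·5!·5!·0!·0!·0! = 14400
prefactor² = (2J+1)·Δ·N² = 2400
  k=5: −1/(5!·0!·0!·0!·0!·0!) = -1/120
Σ = -1/120  ⇒  CG² = 2400·(-1/120)² = 1/6
CG = −√(1/6) = -0.408248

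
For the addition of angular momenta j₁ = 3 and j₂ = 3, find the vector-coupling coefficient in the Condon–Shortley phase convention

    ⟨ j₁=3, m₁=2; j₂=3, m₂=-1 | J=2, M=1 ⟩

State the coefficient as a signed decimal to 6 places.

√[5·4!2!2!/9! · 5!1!2!4!3!1!] = √(320/7)
  +(−1)^0/∏(0,4,1,2,1,0)! = 1/48  (running 1/48)
  +(−1)^1/∏(1,3,0,1,2,1)! = -1/12  (running -1/16)
⟨..|..⟩ = √(320/7)·(-1/16) = -0.422577

−√(5/28) ≈ -0.422577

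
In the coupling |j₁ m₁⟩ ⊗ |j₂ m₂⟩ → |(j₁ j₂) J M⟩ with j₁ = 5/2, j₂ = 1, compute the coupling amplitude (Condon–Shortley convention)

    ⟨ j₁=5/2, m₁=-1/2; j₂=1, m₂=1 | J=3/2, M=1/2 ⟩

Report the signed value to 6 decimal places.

+√(1/5) = +0.447214

triangle: 2!·3!·0!/6! = 12/720
(j±m)!: 2!·3!·2!·0!·2!·1! = 48
prefactor² = (2J+1)·Δ·N² = 16/5
  k=2: +1/(2!·0!·1!·0!·2!·0!) = 1/4
Σ = 1/4  ⇒  CG² = 16/5·1/4² = 1/5
CG = +√(1/5) = +0.447214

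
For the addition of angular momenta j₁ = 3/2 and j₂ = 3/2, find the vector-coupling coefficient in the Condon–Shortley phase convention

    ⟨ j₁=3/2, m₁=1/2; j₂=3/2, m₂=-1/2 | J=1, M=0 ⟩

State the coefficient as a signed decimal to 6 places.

-0.223607

triangle: 2!×1!×1!/5! = 2/120
(j±m)!: 2!×1!×1!×2!×1!×1! = 4
prefactor² = (2J+1)×Δ×N² = 1/5
  k=0: +1/(0!×2!×1!×1!×0!×0!) = 1/2
  k=1: −1/(1!×1!×0!×0!×1!×1!) = -1
Σ = -1/2  ⇒  CG² = 1/5×(-1/2)² = 1/20
CG = −√(1/20) = -0.223607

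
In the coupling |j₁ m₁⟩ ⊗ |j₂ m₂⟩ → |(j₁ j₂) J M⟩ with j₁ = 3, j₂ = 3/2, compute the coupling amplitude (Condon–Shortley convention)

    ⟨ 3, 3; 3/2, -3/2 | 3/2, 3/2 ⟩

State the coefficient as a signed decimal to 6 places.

+0.755929  (= +√(4/7))

j₁+j₂−J=3  J+j₁−j₂=3  J−j₁+j₂=0  j₁+j₂+J+1=7
(j₁±m₁, j₂±m₂, J±M) = (6,0,0,3,3,0)
P² = 5184/7
sum k=0..0:
  [0] +1/36 = 1/36
S = 1/36
C² = P²·S² = 4/7 ; C = +0.755929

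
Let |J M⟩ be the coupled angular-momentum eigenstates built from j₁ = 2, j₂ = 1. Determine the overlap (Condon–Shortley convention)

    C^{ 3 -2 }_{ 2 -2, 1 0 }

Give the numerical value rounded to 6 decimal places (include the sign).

√[7·0!4!2!/7! · 0!4!1!1!1!5!] = √(192)
  +(−1)^0/∏(0,0,4,1,0,1)! = 1/24  (running 1/24)
⟨..|..⟩ = √(192)·(1/24) = +0.577350

+√(1/3) = +0.577350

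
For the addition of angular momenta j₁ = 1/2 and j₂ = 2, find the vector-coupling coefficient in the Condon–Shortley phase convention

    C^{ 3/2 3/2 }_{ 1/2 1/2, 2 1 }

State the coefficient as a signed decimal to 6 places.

j₁+j₂−J=1  J+j₁−j₂=0  J−j₁+j₂=3  j₁+j₂+J+1=5
(j₁±m₁, j₂±m₂, J±M) = (1,0,3,1,3,0)
P² = 36/5
sum k=0..0:
  [0] +1/6 = 1/6
S = 1/6
C² = P²·S² = 1/5 ; C = +0.447214

+0.447214  (= +√(1/5))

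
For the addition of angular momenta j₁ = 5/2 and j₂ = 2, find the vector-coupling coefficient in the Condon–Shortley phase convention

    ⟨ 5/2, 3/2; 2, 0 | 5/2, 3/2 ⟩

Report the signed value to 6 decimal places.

−√(1/70) = -0.119523

triangle: 2!*3!*2!/8! = 24/40320
(j±m)!: 4!*1!*2!*2!*4!*1! = 2304
prefactor² = (2J+1)*Δ*N² = 288/35
  k=0: +1/(0!*2!*1!*2!*2!*0!) = 1/8
  k=1: −1/(1!*1!*0!*1!*3!*1!) = -1/6
Σ = -1/24  ⇒  CG² = 288/35*(-1/24)² = 1/70
CG = −√(1/70) = -0.119523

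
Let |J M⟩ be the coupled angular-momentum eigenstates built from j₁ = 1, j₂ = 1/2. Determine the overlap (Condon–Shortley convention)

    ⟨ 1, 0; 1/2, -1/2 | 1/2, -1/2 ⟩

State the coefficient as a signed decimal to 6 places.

+0.577350

triangle: 1!×1!×0!/3! = 1/6
(j±m)!: 1!×1!×0!×1!×0!×1! = 1
prefactor² = (2J+1)×Δ×N² = 1/3
  k=0: +1/(0!×1!×1!×0!×0!×0!) = 1
Σ = 1  ⇒  CG² = 1/3×1² = 1/3
CG = +√(1/3) = +0.577350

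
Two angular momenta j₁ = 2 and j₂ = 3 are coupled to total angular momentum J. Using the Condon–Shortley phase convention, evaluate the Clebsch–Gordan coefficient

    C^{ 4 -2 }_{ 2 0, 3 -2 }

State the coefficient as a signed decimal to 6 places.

√[9·1!3!5!/10! · 2!2!1!5!2!6!] = √(8640/7)
  +(−1)^0/∏(0,1,2,1,1,4)! = 1/48  (running 1/48)
  +(−1)^1/∏(1,0,1,0,2,5)! = -1/240  (running 1/60)
⟨..|..⟩ = √(8640/7)·(1/60) = +0.585540

+√(12/35) ≈ +0.585540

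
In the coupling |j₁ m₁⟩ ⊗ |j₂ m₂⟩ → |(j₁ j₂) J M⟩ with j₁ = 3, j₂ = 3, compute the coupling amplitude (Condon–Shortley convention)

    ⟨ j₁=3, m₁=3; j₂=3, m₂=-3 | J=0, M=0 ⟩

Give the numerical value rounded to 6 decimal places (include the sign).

+√(1/7) = +0.377964

j₁+j₂−J=6  J+j₁−j₂=0  J−j₁+j₂=0  j₁+j₂+J+1=7
(j₁±m₁, j₂±m₂, J±M) = (6,0,0,6,0,0)
P² = 518400/7
sum k=0..0:
  [0] +1/720 = 1/720
S = 1/720
C² = P²·S² = 1/7 ; C = +0.377964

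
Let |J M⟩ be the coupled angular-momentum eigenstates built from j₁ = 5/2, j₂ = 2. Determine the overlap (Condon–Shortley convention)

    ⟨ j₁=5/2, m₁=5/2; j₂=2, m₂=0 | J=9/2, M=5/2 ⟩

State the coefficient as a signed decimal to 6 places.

triangle: 0!×5!×4!/10! = 2880/3628800
(j±m)!: 5!×0!×2!×2!×7!×2! = 4838400
prefactor² = (2J+1)×Δ×N² = 38400
  k=0: +1/(0!×0!×0!×2!×5!×2!) = 1/480
Σ = 1/480  ⇒  CG² = 38400×1/480² = 1/6
CG = +√(1/6) = +0.408248

+√(1/6) ≈ +0.408248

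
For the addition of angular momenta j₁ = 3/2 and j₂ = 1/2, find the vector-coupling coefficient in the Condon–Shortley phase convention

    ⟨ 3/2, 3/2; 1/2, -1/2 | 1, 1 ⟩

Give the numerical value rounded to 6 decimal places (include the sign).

triangle: 1!×2!×0!/4! = 2/24
(j±m)!: 3!×0!×0!×1!×2!×0! = 12
prefactor² = (2J+1)×Δ×N² = 3
  k=0: +1/(0!×1!×0!×0!×2!×0!) = 1/2
Σ = 1/2  ⇒  CG² = 3×1/2² = 3/4
CG = +√(3/4) = +0.866025

+0.866025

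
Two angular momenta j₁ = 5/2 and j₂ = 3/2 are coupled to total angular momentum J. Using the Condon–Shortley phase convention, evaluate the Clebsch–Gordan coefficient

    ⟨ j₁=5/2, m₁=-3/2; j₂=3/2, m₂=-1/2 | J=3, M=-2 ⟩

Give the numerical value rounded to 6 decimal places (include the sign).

-0.288675

√[7·1!4!2!/8! · 1!4!1!2!1!5!] = √(48)
  +(−1)^0/∏(0,1,4,1,0,1)! = 1/24  (running 1/24)
  +(−1)^1/∏(1,0,3,0,1,2)! = -1/12  (running -1/24)
⟨..|..⟩ = √(48)·(-1/24) = -0.288675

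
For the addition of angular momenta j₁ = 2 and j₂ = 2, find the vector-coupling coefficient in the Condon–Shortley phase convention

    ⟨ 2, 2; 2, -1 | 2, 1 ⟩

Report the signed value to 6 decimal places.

j₁+j₂−J=2  J+j₁−j₂=2  J−j₁+j₂=2  j₁+j₂+J+1=7
(j₁±m₁, j₂±m₂, J±M) = (4,0,1,3,3,1)
P² = 48/7
sum k=0..0:
  [0] +1/4 = 1/4
S = 1/4
C² = P²·S² = 3/7 ; C = +0.654654

+0.654654  (= +√(3/7))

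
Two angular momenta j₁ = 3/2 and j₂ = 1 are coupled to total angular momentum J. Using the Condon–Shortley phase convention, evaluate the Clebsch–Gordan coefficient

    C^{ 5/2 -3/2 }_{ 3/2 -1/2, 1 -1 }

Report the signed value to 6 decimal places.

+0.774597

j₁+j₂−J=0  J+j₁−j₂=3  J−j₁+j₂=2  j₁+j₂+J+1=6
(j₁±m₁, j₂±m₂, J±M) = (1,2,0,2,1,4)
P² = 48/5
sum k=0..0:
  [0] +1/4 = 1/4
S = 1/4
C² = P²·S² = 3/5 ; C = +0.774597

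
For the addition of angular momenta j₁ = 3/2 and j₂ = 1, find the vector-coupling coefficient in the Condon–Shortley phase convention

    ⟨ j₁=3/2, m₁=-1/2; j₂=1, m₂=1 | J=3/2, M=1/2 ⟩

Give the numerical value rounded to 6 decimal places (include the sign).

√[4·1!2!1!/5! · 1!2!2!0!2!1!] = √(8/15)
  +(−1)^1/∏(1,0,1,1,1,0)! = -1  (running -1)
⟨..|..⟩ = √(8/15)·(-1) = -0.730297

−√(8/15) ≈ -0.730297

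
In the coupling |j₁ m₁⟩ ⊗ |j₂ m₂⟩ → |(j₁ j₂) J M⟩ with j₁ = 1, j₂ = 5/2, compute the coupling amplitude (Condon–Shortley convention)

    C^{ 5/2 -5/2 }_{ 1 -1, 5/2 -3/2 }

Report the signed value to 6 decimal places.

−√(2/7) ≈ -0.534522

√[6·1!1!4!/7! · 0!2!1!4!0!5!] = √(1152/7)
  +(−1)^1/∏(1,0,1,0,0,4)! = -1/24  (running -1/24)
⟨..|..⟩ = √(1152/7)·(-1/24) = -0.534522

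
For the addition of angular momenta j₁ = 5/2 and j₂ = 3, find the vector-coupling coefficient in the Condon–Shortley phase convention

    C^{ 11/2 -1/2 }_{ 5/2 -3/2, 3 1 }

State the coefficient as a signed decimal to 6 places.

triangle: 0!*5!*6!/12! = 86400/479001600
(j±m)!: 1!*4!*4!*2!*5!*6! = 99532800
prefactor² = (2J+1)*Δ*N² = 16588800/77
  k=0: +1/(0!*0!*4!*4!*1!*2!) = 1/1152
Σ = 1/1152  ⇒  CG² = 16588800/77*1/1152² = 25/154
CG = +√(25/154) = +0.402911

+0.402911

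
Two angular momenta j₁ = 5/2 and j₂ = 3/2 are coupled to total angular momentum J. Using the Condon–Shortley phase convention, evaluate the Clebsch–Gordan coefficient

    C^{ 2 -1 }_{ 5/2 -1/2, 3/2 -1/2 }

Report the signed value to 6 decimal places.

triangle: 2!*3!*1!/7! = 12/5040
(j±m)!: 2!*3!*1!*2!*1!*3! = 144
prefactor² = (2J+1)*Δ*N² = 12/7
  k=0: +1/(0!*2!*3!*1!*0!*0!) = 1/12
  k=1: −1/(1!*1!*2!*0!*1!*1!) = -1/2
Σ = -5/12  ⇒  CG² = 12/7*(-5/12)² = 25/84
CG = −√(25/84) = -0.545545

−√(25/84) ≈ -0.545545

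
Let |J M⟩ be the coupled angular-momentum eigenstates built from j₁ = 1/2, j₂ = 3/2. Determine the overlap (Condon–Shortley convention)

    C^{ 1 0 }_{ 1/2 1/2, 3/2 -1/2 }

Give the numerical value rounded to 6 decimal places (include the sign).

+√(1/2) ≈ +0.707107

triangle: 1!×0!×2!/4! = 2/24
(j±m)!: 1!×0!×1!×2!×1!×1! = 2
prefactor² = (2J+1)×Δ×N² = 1/2
  k=0: +1/(0!×1!×0!×1!×0!×1!) = 1
Σ = 1  ⇒  CG² = 1/2×1² = 1/2
CG = +√(1/2) = +0.707107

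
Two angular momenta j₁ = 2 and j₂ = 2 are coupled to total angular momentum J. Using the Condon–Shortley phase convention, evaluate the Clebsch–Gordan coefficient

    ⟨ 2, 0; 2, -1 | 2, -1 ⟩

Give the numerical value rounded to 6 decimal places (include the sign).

-0.267261

√[5·2!2!2!/7! · 2!2!1!3!1!3!] = √(8/7)
  +(−1)^0/∏(0,2,2,1,0,1)! = 1/4  (running 1/4)
  +(−1)^1/∏(1,1,1,0,1,2)! = -1/2  (running -1/4)
⟨..|..⟩ = √(8/7)·(-1/4) = -0.267261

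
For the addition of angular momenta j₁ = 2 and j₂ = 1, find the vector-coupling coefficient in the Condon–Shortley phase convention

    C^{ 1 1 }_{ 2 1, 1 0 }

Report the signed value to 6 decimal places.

j₁+j₂−J=2  J+j₁−j₂=2  J−j₁+j₂=0  j₁+j₂+J+1=5
(j₁±m₁, j₂±m₂, J±M) = (3,1,1,1,2,0)
P² = 6/5
sum k=1..1:
  [1] −1/2 = -1/2
S = -1/2
C² = P²·S² = 3/10 ; C = -0.547723

-0.547723  (= −√(3/10))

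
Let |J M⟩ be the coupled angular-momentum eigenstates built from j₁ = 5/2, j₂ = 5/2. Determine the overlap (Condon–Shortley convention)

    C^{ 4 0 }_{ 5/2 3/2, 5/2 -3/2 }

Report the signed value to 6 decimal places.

+0.566947

triangle: 1!×4!×4!/10! = 576/3628800
(j±m)!: 4!×1!×1!×4!×4!×4! = 331776
prefactor² = (2J+1)×Δ×N² = 82944/175
  k=0: +1/(0!×1!×1!×1!×3!×3!) = 1/36
  k=1: −1/(1!×0!×0!×0!×4!×4!) = -1/576
Σ = 5/192  ⇒  CG² = 82944/175×5/192² = 9/28
CG = +√(9/28) = +0.566947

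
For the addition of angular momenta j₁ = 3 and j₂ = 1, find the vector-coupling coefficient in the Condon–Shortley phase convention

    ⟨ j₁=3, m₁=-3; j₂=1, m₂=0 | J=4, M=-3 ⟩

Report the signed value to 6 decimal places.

+0.500000

√[9·0!6!2!/9! · 0!6!1!1!1!7!] = √(129600)
  +(−1)^0/∏(0,0,6,1,0,1)! = 1/720  (running 1/720)
⟨..|..⟩ = √(129600)·(1/720) = +0.500000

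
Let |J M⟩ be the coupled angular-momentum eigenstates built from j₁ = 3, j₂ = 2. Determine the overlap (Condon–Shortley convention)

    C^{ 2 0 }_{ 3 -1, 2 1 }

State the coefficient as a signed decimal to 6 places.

j₁+j₂−J=3  J+j₁−j₂=3  J−j₁+j₂=1  j₁+j₂+J+1=8
(j₁±m₁, j₂±m₂, J±M) = (2,4,3,1,2,2)
P² = 36/7
sum k=2..3:
  [2] +1/4 = 1/4
  [3] −1/12 = -1/12
S = 1/6
C² = P²·S² = 1/7 ; C = +0.377964

+0.377964  (= +√(1/7))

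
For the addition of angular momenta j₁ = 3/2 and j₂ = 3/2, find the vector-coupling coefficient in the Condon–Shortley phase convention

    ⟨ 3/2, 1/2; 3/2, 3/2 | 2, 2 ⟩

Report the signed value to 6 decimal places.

√[5·1!2!2!/6! · 2!1!3!0!4!0!] = √(8)
  +(−1)^1/∏(1,0,0,2,2,0)! = -1/4  (running -1/4)
⟨..|..⟩ = √(8)·(-1/4) = -0.707107

-0.707107  (= −√(1/2))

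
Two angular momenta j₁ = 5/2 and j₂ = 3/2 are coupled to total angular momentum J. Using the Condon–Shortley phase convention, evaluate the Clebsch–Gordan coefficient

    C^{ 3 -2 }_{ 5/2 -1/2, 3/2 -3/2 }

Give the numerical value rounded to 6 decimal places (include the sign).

+0.707107  (= +√(1/2))

triangle: 1!×4!×2!/8! = 48/40320
(j±m)!: 2!×3!×0!×3!×1!×5! = 8640
prefactor² = (2J+1)×Δ×N² = 72
  k=0: +1/(0!×1!×3!×0!×1!×2!) = 1/12
Σ = 1/12  ⇒  CG² = 72×1/12² = 1/2
CG = +√(1/2) = +0.707107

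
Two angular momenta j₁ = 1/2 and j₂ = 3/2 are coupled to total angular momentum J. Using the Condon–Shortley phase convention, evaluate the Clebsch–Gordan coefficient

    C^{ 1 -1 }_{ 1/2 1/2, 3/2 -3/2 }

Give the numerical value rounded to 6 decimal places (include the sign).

+0.866025  (= +√(3/4))

√[3·1!0!2!/4! · 1!0!0!3!0!2!] = √(3)
  +(−1)^0/∏(0,1,0,0,0,2)! = 1/2  (running 1/2)
⟨..|..⟩ = √(3)·(1/2) = +0.866025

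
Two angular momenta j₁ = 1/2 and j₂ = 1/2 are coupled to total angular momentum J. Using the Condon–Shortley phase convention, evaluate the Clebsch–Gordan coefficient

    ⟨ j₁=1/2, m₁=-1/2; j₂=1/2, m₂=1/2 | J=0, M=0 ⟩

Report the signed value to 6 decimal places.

−√(1/2) ≈ -0.707107

j₁+j₂−J=1  J+j₁−j₂=0  J−j₁+j₂=0  j₁+j₂+J+1=2
(j₁±m₁, j₂±m₂, J±M) = (0,1,1,0,0,0)
P² = 1/2
sum k=1..1:
  [1] −1/1 = -1
S = -1
C² = P²·S² = 1/2 ; C = -0.707107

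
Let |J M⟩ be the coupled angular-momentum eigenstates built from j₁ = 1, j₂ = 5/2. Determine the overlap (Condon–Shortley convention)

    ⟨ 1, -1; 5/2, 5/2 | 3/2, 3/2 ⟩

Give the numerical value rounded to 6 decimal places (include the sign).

+√(2/3) ≈ +0.816497

√[4·2!0!3!/6! · 0!2!5!0!3!0!] = √(96)
  +(−1)^2/∏(2,0,0,3,0,0)! = 1/12  (running 1/12)
⟨..|..⟩ = √(96)·(1/12) = +0.816497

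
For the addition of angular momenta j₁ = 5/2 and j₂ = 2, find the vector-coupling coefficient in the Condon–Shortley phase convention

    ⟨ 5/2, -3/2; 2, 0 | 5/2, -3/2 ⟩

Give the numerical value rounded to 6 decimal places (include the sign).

triangle: 2!*3!*2!/8! = 24/40320
(j±m)!: 1!*4!*2!*2!*1!*4! = 2304
prefactor² = (2J+1)*Δ*N² = 288/35
  k=1: −1/(1!*1!*3!*1!*0!*1!) = -1/6
  k=2: +1/(2!*0!*2!*0!*1!*2!) = 1/8
Σ = -1/24  ⇒  CG² = 288/35*(-1/24)² = 1/70
CG = −√(1/70) = -0.119523

-0.119523  (= −√(1/70))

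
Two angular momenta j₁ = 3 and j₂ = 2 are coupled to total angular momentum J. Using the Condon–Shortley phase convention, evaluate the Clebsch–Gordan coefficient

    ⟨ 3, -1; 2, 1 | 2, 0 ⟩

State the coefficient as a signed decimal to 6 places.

j₁+j₂−J=3  J+j₁−j₂=3  J−j₁+j₂=1  j₁+j₂+J+1=8
(j₁±m₁, j₂±m₂, J±M) = (2,4,3,1,2,2)
P² = 36/7
sum k=2..3:
  [2] +1/4 = 1/4
  [3] −1/12 = -1/12
S = 1/6
C² = P²·S² = 1/7 ; C = +0.377964

+0.377964  (= +√(1/7))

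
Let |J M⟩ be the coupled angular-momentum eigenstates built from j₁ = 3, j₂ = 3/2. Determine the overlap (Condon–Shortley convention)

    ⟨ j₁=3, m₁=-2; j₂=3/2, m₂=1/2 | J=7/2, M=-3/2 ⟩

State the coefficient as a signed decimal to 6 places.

j₁+j₂−J=1  J+j₁−j₂=5  J−j₁+j₂=2  j₁+j₂+J+1=9
(j₁±m₁, j₂±m₂, J±M) = (1,5,2,1,2,5)
P² = 6400/21
sum k=0..1:
  [0] +1/240 = 1/240
  [1] −1/24 = -1/24
S = -3/80
C² = P²·S² = 3/7 ; C = -0.654654

-0.654654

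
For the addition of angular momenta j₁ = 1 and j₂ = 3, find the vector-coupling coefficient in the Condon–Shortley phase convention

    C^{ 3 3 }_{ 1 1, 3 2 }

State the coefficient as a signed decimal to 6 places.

√[7·1!1!5!/8! · 2!0!5!1!6!0!] = √(3600)
  +(−1)^0/∏(0,1,0,5,1,0)! = 1/120  (running 1/120)
⟨..|..⟩ = √(3600)·(1/120) = +0.500000

+√(1/4) = +0.500000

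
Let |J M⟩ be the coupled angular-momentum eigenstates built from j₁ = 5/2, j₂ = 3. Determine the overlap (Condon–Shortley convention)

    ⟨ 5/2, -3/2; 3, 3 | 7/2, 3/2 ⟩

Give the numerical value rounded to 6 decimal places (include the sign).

triangle: 2!×3!×4!/10! = 288/3628800
(j±m)!: 1!×4!×6!×0!×5!×2! = 4147200
prefactor² = (2J+1)×Δ×N² = 18432/7
  k=2: +1/(2!×0!×2!×4!×1!×0!) = 1/96
Σ = 1/96  ⇒  CG² = 18432/7×1/96² = 2/7
CG = +√(2/7) = +0.534522

+0.534522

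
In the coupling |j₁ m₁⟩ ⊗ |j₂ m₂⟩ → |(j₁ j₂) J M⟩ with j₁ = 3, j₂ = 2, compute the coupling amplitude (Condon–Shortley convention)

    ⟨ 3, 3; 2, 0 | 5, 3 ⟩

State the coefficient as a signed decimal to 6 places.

+√(2/15) ≈ +0.365148

triangle: 0!*6!*4!/11! = 17280/39916800
(j±m)!: 6!*0!*2!*2!*8!*2! = 232243200
prefactor² = (2J+1)*Δ*N² = 1105920
  k=0: +1/(0!*0!*0!*2!*6!*2!) = 1/2880
Σ = 1/2880  ⇒  CG² = 1105920*1/2880² = 2/15
CG = +√(2/15) = +0.365148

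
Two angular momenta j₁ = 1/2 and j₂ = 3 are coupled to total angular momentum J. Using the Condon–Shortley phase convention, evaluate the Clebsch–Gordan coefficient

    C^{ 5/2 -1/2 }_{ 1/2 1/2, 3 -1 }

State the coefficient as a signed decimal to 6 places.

+0.755929

j₁+j₂−J=1  J+j₁−j₂=0  J−j₁+j₂=5  j₁+j₂+J+1=7
(j₁±m₁, j₂±m₂, J±M) = (1,0,2,4,2,3)
P² = 576/7
sum k=0..0:
  [0] +1/12 = 1/12
S = 1/12
C² = P²·S² = 4/7 ; C = +0.755929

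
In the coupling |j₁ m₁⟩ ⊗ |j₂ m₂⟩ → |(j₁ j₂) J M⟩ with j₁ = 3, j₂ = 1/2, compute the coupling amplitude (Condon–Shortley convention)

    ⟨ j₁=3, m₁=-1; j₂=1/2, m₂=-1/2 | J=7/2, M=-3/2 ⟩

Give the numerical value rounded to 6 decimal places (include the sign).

+0.845154  (= +√(5/7))

triangle: 0!·6!·1!/8! = 720/40320
(j±m)!: 2!·4!·0!·1!·2!·5! = 11520
prefactor² = (2J+1)·Δ·N² = 11520/7
  k=0: +1/(0!·0!·4!·0!·2!·1!) = 1/48
Σ = 1/48  ⇒  CG² = 11520/7·1/48² = 5/7
CG = +√(5/7) = +0.845154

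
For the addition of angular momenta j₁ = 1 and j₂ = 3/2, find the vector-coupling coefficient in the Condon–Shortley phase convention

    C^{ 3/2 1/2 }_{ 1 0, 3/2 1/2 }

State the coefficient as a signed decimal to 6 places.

−√(1/15) ≈ -0.258199

triangle: 1!×1!×2!/5! = 2/120
(j±m)!: 1!×1!×2!×1!×2!×1! = 4
prefactor² = (2J+1)×Δ×N² = 4/15
  k=0: +1/(0!×1!×1!×2!×0!×0!) = 1/2
  k=1: −1/(1!×0!×0!×1!×1!×1!) = -1
Σ = -1/2  ⇒  CG² = 4/15×(-1/2)² = 1/15
CG = −√(1/15) = -0.258199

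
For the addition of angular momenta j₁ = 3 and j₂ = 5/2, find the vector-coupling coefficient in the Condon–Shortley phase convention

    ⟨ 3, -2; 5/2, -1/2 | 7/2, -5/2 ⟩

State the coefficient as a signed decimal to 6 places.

-0.178174  (= −√(2/63))

j₁+j₂−J=2  J+j₁−j₂=4  J−j₁+j₂=3  j₁+j₂+J+1=10
(j₁±m₁, j₂±m₂, J±M) = (1,5,2,3,1,6)
P² = 4608/7
sum k=1..2:
  [1] −1/48 = -1/48
  [2] +1/72 = 1/72
S = -1/144
C² = P²·S² = 2/63 ; C = -0.178174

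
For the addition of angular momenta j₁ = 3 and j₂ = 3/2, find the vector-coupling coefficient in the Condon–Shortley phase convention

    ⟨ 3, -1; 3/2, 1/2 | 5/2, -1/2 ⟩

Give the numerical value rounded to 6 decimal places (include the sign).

j₁+j₂−J=2  J+j₁−j₂=4  J−j₁+j₂=1  j₁+j₂+J+1=8
(j₁±m₁, j₂±m₂, J±M) = (2,4,2,1,2,3)
P² = 288/35
sum k=1..2:
  [1] −1/6 = -1/6
  [2] +1/8 = 1/8
S = -1/24
C² = P²·S² = 1/70 ; C = -0.119523

-0.119523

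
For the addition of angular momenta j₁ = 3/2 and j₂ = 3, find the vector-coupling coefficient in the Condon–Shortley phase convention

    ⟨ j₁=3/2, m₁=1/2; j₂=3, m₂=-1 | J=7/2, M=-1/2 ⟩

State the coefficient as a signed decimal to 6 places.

+√(2/7) = +0.534522

√[8·1!2!5!/9! · 2!1!2!4!3!4!] = √(512/7)
  +(−1)^0/∏(0,1,1,2,1,3)! = 1/12  (running 1/12)
  +(−1)^1/∏(1,0,0,1,2,4)! = -1/48  (running 1/16)
⟨..|..⟩ = √(512/7)·(1/16) = +0.534522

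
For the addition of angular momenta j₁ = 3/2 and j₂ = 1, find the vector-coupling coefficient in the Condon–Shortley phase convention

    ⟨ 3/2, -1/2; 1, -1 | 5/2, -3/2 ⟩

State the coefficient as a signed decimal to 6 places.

+√(3/5) ≈ +0.774597

√[6·0!3!2!/6! · 1!2!0!2!1!4!] = √(48/5)
  +(−1)^0/∏(0,0,2,0,1,2)! = 1/4  (running 1/4)
⟨..|..⟩ = √(48/5)·(1/4) = +0.774597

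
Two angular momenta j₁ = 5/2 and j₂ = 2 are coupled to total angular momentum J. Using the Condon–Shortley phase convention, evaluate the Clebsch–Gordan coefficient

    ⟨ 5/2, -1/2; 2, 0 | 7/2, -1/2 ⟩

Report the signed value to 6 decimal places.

√[8·1!4!3!/9! · 2!3!2!2!3!4!] = √(768/35)
  +(−1)^0/∏(0,1,3,2,1,1)! = 1/12  (running 1/12)
  +(−1)^1/∏(1,0,2,1,2,2)! = -1/8  (running -1/24)
⟨..|..⟩ = √(768/35)·(-1/24) = -0.195180

−√(4/105) = -0.195180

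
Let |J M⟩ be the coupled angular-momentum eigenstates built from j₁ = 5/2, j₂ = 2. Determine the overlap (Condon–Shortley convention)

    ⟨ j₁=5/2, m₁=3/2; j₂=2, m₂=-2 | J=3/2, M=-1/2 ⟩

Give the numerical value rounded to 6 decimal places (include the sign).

+0.552052  (= +√(32/105))

triangle: 3!·2!·1!/7! = 12/5040
(j±m)!: 4!·1!·0!·4!·1!·2! = 1152
prefactor² = (2J+1)·Δ·N² = 384/35
  k=0: +1/(0!·3!·1!·0!·1!·1!) = 1/6
Σ = 1/6  ⇒  CG² = 384/35·1/6² = 32/105
CG = +√(32/105) = +0.552052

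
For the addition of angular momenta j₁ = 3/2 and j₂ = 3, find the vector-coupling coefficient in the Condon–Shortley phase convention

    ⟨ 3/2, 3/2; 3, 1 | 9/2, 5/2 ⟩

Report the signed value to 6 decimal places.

√[10·0!3!6!/10! · 3!0!4!2!7!2!] = √(34560)
  +(−1)^0/∏(0,0,0,4,3,2)! = 1/288  (running 1/288)
⟨..|..⟩ = √(34560)·(1/288) = +0.645497

+0.645497  (= +√(5/12))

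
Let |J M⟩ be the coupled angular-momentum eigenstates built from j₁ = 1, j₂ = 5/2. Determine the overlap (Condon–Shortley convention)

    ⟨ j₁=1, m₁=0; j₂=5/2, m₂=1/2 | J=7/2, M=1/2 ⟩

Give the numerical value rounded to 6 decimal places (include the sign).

+√(4/7) ≈ +0.755929

√[8·0!2!5!/8! · 1!1!3!2!4!3!] = √(576/7)
  +(−1)^0/∏(0,0,1,3,1,2)! = 1/12  (running 1/12)
⟨..|..⟩ = √(576/7)·(1/12) = +0.755929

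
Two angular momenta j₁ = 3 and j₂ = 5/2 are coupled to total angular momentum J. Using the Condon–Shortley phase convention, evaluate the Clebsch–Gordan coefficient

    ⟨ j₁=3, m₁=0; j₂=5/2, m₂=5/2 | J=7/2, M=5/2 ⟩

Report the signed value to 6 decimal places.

j₁+j₂−J=2  J+j₁−j₂=4  J−j₁+j₂=3  j₁+j₂+J+1=10
(j₁±m₁, j₂±m₂, J±M) = (3,3,5,0,6,1)
P² = 13824/7
sum k=2..2:
  [2] +1/72 = 1/72
S = 1/72
C² = P²·S² = 8/21 ; C = +0.617213

+√(8/21) ≈ +0.617213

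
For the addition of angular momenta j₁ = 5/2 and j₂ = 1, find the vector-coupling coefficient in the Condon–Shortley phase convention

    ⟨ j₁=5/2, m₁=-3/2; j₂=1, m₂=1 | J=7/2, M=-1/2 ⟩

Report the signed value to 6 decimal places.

+0.377964  (= +√(1/7))

√[8·0!5!2!/8! · 1!4!2!0!3!4!] = √(2304/7)
  +(−1)^0/∏(0,0,4,2,1,0)! = 1/48  (running 1/48)
⟨..|..⟩ = √(2304/7)·(1/48) = +0.377964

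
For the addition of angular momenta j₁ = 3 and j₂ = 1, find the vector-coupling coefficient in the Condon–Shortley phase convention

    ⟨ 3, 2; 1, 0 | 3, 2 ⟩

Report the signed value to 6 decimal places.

√[7·1!5!1!/8! · 5!1!1!1!5!1!] = √(300)
  +(−1)^0/∏(0,1,1,1,4,0)! = 1/24  (running 1/24)
  +(−1)^1/∏(1,0,0,0,5,1)! = -1/120  (running 1/30)
⟨..|..⟩ = √(300)·(1/30) = +0.577350

+0.577350  (= +√(1/3))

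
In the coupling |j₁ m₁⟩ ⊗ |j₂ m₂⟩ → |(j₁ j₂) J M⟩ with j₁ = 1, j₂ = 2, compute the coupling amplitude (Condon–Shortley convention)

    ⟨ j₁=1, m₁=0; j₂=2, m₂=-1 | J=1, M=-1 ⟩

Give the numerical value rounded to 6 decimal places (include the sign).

√[3·2!0!2!/5! · 1!1!1!3!0!2!] = √(6/5)
  +(−1)^1/∏(1,1,0,0,0,2)! = -1/2  (running -1/2)
⟨..|..⟩ = √(6/5)·(-1/2) = -0.547723

-0.547723  (= −√(3/10))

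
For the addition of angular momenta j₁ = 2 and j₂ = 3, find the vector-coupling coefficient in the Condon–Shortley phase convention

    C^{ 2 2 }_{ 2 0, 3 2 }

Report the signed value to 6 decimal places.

+0.597614

√[5·3!1!3!/8! · 2!2!5!1!4!0!] = √(360/7)
  +(−1)^2/∏(2,1,0,3,1,0)! = 1/12  (running 1/12)
⟨..|..⟩ = √(360/7)·(1/12) = +0.597614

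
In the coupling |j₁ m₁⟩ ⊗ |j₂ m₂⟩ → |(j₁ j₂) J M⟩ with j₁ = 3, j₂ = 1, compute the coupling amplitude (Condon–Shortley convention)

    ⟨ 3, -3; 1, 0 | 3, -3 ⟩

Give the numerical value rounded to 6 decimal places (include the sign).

-0.866025

triangle: 1!·5!·1!/8! = 120/40320
(j±m)!: 0!·6!·1!·1!·0!·6! = 518400
prefactor² = (2J+1)·Δ·N² = 10800
  k=1: −1/(1!·0!·5!·0!·0!·1!) = -1/120
Σ = -1/120  ⇒  CG² = 10800·(-1/120)² = 3/4
CG = −√(3/4) = -0.866025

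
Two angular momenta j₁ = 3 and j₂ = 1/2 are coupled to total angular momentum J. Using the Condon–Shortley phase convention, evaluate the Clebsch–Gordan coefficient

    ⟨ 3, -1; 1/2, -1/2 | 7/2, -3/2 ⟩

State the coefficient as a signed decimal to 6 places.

+√(5/7) ≈ +0.845154

triangle: 0!*6!*1!/8! = 720/40320
(j±m)!: 2!*4!*0!*1!*2!*5! = 11520
prefactor² = (2J+1)*Δ*N² = 11520/7
  k=0: +1/(0!*0!*4!*0!*2!*1!) = 1/48
Σ = 1/48  ⇒  CG² = 11520/7*1/48² = 5/7
CG = +√(5/7) = +0.845154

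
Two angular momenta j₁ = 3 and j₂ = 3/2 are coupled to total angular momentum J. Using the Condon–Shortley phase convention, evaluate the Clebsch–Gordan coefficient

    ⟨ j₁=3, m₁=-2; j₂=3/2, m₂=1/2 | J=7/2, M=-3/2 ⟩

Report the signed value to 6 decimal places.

√[8·1!5!2!/9! · 1!5!2!1!2!5!] = √(6400/21)
  +(−1)^0/∏(0,1,5,2,0,0)! = 1/240  (running 1/240)
  +(−1)^1/∏(1,0,4,1,1,1)! = -1/24  (running -3/80)
⟨..|..⟩ = √(6400/21)·(-3/80) = -0.654654

-0.654654  (= −√(3/7))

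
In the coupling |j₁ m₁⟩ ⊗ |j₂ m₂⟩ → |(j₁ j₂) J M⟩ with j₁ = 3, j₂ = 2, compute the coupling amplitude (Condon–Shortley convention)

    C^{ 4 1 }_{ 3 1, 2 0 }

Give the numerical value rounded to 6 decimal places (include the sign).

j₁+j₂−J=1  J+j₁−j₂=5  J−j₁+j₂=3  j₁+j₂+J+1=10
(j₁±m₁, j₂±m₂, J±M) = (4,2,2,2,5,3)
P² = 1728/7
sum k=0..1:
  [0] +1/24 = 1/24
  [1] −1/48 = -1/48
S = 1/48
C² = P²·S² = 3/28 ; C = +0.327327

+√(3/28) = +0.327327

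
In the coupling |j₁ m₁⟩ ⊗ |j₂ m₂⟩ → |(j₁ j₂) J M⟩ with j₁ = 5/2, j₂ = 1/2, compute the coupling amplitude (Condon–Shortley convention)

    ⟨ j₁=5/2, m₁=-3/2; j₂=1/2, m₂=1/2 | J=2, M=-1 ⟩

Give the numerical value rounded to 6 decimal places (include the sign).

-0.816497

j₁+j₂−J=1  J+j₁−j₂=4  J−j₁+j₂=0  j₁+j₂+J+1=6
(j₁±m₁, j₂±m₂, J±M) = (1,4,1,0,1,3)
P² = 24
sum k=1..1:
  [1] −1/6 = -1/6
S = -1/6
C² = P²·S² = 2/3 ; C = -0.816497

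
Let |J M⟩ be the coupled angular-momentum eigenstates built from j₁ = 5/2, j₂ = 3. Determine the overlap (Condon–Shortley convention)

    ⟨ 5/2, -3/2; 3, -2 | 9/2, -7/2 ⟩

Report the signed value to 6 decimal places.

√[10·1!4!5!/11! · 1!4!1!5!1!8!] = √(921600/11)
  +(−1)^0/∏(0,1,4,1,0,4)! = 1/576  (running 1/576)
  +(−1)^1/∏(1,0,3,0,1,5)! = -1/720  (running 1/2880)
⟨..|..⟩ = √(921600/11)·(1/2880) = +0.100504

+0.100504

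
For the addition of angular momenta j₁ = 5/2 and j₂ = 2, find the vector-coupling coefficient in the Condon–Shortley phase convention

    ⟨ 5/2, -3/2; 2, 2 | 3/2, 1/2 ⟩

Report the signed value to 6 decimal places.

triangle: 3!×2!×1!/7! = 12/5040
(j±m)!: 1!×4!×4!×0!×2!×1! = 1152
prefactor² = (2J+1)×Δ×N² = 384/35
  k=3: −1/(3!×0!×1!×1!×1!×0!) = -1/6
Σ = -1/6  ⇒  CG² = 384/35×(-1/6)² = 32/105
CG = −√(32/105) = -0.552052

-0.552052  (= −√(32/105))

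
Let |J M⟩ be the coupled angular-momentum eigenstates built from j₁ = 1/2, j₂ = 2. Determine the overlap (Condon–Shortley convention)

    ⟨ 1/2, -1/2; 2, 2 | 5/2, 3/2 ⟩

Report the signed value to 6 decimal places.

triangle: 0!*1!*4!/6! = 24/720
(j±m)!: 0!*1!*4!*0!*4!*1! = 576
prefactor² = (2J+1)*Δ*N² = 576/5
  k=0: +1/(0!*0!*1!*4!*0!*0!) = 1/24
Σ = 1/24  ⇒  CG² = 576/5*1/24² = 1/5
CG = +√(1/5) = +0.447214

+√(1/5) ≈ +0.447214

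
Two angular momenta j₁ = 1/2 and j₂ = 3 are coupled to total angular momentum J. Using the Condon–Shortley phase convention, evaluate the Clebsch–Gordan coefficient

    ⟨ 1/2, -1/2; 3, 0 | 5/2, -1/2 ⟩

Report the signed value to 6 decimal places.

triangle: 1!·0!·5!/7! = 120/5040
(j±m)!: 0!·1!·3!·3!·2!·3! = 432
prefactor² = (2J+1)·Δ·N² = 432/7
  k=1: −1/(1!·0!·0!·2!·0!·3!) = -1/12
Σ = -1/12  ⇒  CG² = 432/7·(-1/12)² = 3/7
CG = −√(3/7) = -0.654654

−√(3/7) = -0.654654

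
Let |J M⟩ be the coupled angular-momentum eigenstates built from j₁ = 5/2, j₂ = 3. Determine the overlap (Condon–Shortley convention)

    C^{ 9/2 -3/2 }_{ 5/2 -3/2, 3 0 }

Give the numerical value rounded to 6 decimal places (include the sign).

-0.540562  (= −√(45/154))

triangle: 1!×4!×5!/11! = 2880/39916800
(j±m)!: 1!×4!×3!×3!×3!×6! = 3732480
prefactor² = (2J+1)×Δ×N² = 207360/77
  k=0: +1/(0!×1!×4!×3!×0!×2!) = 1/288
  k=1: −1/(1!×0!×3!×2!×1!×3!) = -1/72
Σ = -1/96  ⇒  CG² = 207360/77×(-1/96)² = 45/154
CG = −√(45/154) = -0.540562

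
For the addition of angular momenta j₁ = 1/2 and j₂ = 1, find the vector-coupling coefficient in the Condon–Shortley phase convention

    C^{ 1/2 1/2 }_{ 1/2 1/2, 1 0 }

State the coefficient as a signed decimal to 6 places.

+√(1/3) ≈ +0.577350

j₁+j₂−J=1  J+j₁−j₂=0  J−j₁+j₂=1  j₁+j₂+J+1=3
(j₁±m₁, j₂±m₂, J±M) = (1,0,1,1,1,0)
P² = 1/3
sum k=0..0:
  [0] +1/1 = 1
S = 1
C² = P²·S² = 1/3 ; C = +0.577350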